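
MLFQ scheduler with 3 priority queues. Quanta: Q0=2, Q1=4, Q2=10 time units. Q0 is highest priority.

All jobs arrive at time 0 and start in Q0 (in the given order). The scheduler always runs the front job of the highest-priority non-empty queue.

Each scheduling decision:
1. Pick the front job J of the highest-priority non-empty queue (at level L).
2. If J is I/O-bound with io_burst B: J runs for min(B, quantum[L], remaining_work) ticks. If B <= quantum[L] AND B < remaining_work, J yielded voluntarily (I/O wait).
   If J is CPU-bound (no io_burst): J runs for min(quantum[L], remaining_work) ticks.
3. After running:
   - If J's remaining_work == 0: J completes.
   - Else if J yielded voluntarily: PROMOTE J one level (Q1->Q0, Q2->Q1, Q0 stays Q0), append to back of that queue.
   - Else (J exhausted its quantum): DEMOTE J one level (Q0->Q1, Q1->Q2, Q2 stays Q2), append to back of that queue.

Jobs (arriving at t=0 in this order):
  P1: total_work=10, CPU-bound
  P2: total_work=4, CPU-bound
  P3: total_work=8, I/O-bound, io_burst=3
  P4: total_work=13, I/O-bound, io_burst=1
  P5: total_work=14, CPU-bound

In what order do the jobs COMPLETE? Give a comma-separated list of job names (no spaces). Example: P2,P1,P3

Answer: P4,P2,P3,P1,P5

Derivation:
t=0-2: P1@Q0 runs 2, rem=8, quantum used, demote→Q1. Q0=[P2,P3,P4,P5] Q1=[P1] Q2=[]
t=2-4: P2@Q0 runs 2, rem=2, quantum used, demote→Q1. Q0=[P3,P4,P5] Q1=[P1,P2] Q2=[]
t=4-6: P3@Q0 runs 2, rem=6, quantum used, demote→Q1. Q0=[P4,P5] Q1=[P1,P2,P3] Q2=[]
t=6-7: P4@Q0 runs 1, rem=12, I/O yield, promote→Q0. Q0=[P5,P4] Q1=[P1,P2,P3] Q2=[]
t=7-9: P5@Q0 runs 2, rem=12, quantum used, demote→Q1. Q0=[P4] Q1=[P1,P2,P3,P5] Q2=[]
t=9-10: P4@Q0 runs 1, rem=11, I/O yield, promote→Q0. Q0=[P4] Q1=[P1,P2,P3,P5] Q2=[]
t=10-11: P4@Q0 runs 1, rem=10, I/O yield, promote→Q0. Q0=[P4] Q1=[P1,P2,P3,P5] Q2=[]
t=11-12: P4@Q0 runs 1, rem=9, I/O yield, promote→Q0. Q0=[P4] Q1=[P1,P2,P3,P5] Q2=[]
t=12-13: P4@Q0 runs 1, rem=8, I/O yield, promote→Q0. Q0=[P4] Q1=[P1,P2,P3,P5] Q2=[]
t=13-14: P4@Q0 runs 1, rem=7, I/O yield, promote→Q0. Q0=[P4] Q1=[P1,P2,P3,P5] Q2=[]
t=14-15: P4@Q0 runs 1, rem=6, I/O yield, promote→Q0. Q0=[P4] Q1=[P1,P2,P3,P5] Q2=[]
t=15-16: P4@Q0 runs 1, rem=5, I/O yield, promote→Q0. Q0=[P4] Q1=[P1,P2,P3,P5] Q2=[]
t=16-17: P4@Q0 runs 1, rem=4, I/O yield, promote→Q0. Q0=[P4] Q1=[P1,P2,P3,P5] Q2=[]
t=17-18: P4@Q0 runs 1, rem=3, I/O yield, promote→Q0. Q0=[P4] Q1=[P1,P2,P3,P5] Q2=[]
t=18-19: P4@Q0 runs 1, rem=2, I/O yield, promote→Q0. Q0=[P4] Q1=[P1,P2,P3,P5] Q2=[]
t=19-20: P4@Q0 runs 1, rem=1, I/O yield, promote→Q0. Q0=[P4] Q1=[P1,P2,P3,P5] Q2=[]
t=20-21: P4@Q0 runs 1, rem=0, completes. Q0=[] Q1=[P1,P2,P3,P5] Q2=[]
t=21-25: P1@Q1 runs 4, rem=4, quantum used, demote→Q2. Q0=[] Q1=[P2,P3,P5] Q2=[P1]
t=25-27: P2@Q1 runs 2, rem=0, completes. Q0=[] Q1=[P3,P5] Q2=[P1]
t=27-30: P3@Q1 runs 3, rem=3, I/O yield, promote→Q0. Q0=[P3] Q1=[P5] Q2=[P1]
t=30-32: P3@Q0 runs 2, rem=1, quantum used, demote→Q1. Q0=[] Q1=[P5,P3] Q2=[P1]
t=32-36: P5@Q1 runs 4, rem=8, quantum used, demote→Q2. Q0=[] Q1=[P3] Q2=[P1,P5]
t=36-37: P3@Q1 runs 1, rem=0, completes. Q0=[] Q1=[] Q2=[P1,P5]
t=37-41: P1@Q2 runs 4, rem=0, completes. Q0=[] Q1=[] Q2=[P5]
t=41-49: P5@Q2 runs 8, rem=0, completes. Q0=[] Q1=[] Q2=[]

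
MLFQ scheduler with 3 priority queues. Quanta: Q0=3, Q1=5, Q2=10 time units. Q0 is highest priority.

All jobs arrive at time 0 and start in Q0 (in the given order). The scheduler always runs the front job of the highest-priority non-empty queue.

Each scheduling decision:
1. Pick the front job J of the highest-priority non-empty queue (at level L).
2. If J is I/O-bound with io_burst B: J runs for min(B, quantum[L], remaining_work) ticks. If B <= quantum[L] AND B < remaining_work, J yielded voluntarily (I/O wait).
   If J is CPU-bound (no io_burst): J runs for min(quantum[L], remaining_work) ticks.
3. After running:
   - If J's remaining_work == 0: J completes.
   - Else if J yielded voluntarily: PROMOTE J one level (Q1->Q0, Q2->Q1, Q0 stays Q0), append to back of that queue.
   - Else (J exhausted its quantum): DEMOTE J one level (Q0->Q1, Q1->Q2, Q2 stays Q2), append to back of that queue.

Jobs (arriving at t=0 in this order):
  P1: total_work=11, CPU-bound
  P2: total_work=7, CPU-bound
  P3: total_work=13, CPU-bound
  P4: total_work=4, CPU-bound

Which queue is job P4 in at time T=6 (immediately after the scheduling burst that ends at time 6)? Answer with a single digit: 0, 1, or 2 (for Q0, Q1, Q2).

t=0-3: P1@Q0 runs 3, rem=8, quantum used, demote→Q1. Q0=[P2,P3,P4] Q1=[P1] Q2=[]
t=3-6: P2@Q0 runs 3, rem=4, quantum used, demote→Q1. Q0=[P3,P4] Q1=[P1,P2] Q2=[]
t=6-9: P3@Q0 runs 3, rem=10, quantum used, demote→Q1. Q0=[P4] Q1=[P1,P2,P3] Q2=[]
t=9-12: P4@Q0 runs 3, rem=1, quantum used, demote→Q1. Q0=[] Q1=[P1,P2,P3,P4] Q2=[]
t=12-17: P1@Q1 runs 5, rem=3, quantum used, demote→Q2. Q0=[] Q1=[P2,P3,P4] Q2=[P1]
t=17-21: P2@Q1 runs 4, rem=0, completes. Q0=[] Q1=[P3,P4] Q2=[P1]
t=21-26: P3@Q1 runs 5, rem=5, quantum used, demote→Q2. Q0=[] Q1=[P4] Q2=[P1,P3]
t=26-27: P4@Q1 runs 1, rem=0, completes. Q0=[] Q1=[] Q2=[P1,P3]
t=27-30: P1@Q2 runs 3, rem=0, completes. Q0=[] Q1=[] Q2=[P3]
t=30-35: P3@Q2 runs 5, rem=0, completes. Q0=[] Q1=[] Q2=[]

Answer: 0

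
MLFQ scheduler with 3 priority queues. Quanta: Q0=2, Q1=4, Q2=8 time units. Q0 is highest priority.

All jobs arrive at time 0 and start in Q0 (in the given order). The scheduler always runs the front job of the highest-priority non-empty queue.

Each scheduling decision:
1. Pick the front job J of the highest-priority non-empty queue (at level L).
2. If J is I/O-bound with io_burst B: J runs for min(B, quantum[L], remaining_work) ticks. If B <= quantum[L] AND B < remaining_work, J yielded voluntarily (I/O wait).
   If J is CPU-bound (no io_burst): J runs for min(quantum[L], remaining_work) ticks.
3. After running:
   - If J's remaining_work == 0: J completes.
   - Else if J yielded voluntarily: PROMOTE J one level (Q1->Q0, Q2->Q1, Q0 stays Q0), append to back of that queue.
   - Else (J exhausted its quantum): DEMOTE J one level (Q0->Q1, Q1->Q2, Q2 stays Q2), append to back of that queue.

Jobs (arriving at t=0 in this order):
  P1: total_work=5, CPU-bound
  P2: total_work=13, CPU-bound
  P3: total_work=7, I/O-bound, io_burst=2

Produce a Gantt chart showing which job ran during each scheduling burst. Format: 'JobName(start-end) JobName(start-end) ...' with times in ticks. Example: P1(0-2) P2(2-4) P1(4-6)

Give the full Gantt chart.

t=0-2: P1@Q0 runs 2, rem=3, quantum used, demote→Q1. Q0=[P2,P3] Q1=[P1] Q2=[]
t=2-4: P2@Q0 runs 2, rem=11, quantum used, demote→Q1. Q0=[P3] Q1=[P1,P2] Q2=[]
t=4-6: P3@Q0 runs 2, rem=5, I/O yield, promote→Q0. Q0=[P3] Q1=[P1,P2] Q2=[]
t=6-8: P3@Q0 runs 2, rem=3, I/O yield, promote→Q0. Q0=[P3] Q1=[P1,P2] Q2=[]
t=8-10: P3@Q0 runs 2, rem=1, I/O yield, promote→Q0. Q0=[P3] Q1=[P1,P2] Q2=[]
t=10-11: P3@Q0 runs 1, rem=0, completes. Q0=[] Q1=[P1,P2] Q2=[]
t=11-14: P1@Q1 runs 3, rem=0, completes. Q0=[] Q1=[P2] Q2=[]
t=14-18: P2@Q1 runs 4, rem=7, quantum used, demote→Q2. Q0=[] Q1=[] Q2=[P2]
t=18-25: P2@Q2 runs 7, rem=0, completes. Q0=[] Q1=[] Q2=[]

Answer: P1(0-2) P2(2-4) P3(4-6) P3(6-8) P3(8-10) P3(10-11) P1(11-14) P2(14-18) P2(18-25)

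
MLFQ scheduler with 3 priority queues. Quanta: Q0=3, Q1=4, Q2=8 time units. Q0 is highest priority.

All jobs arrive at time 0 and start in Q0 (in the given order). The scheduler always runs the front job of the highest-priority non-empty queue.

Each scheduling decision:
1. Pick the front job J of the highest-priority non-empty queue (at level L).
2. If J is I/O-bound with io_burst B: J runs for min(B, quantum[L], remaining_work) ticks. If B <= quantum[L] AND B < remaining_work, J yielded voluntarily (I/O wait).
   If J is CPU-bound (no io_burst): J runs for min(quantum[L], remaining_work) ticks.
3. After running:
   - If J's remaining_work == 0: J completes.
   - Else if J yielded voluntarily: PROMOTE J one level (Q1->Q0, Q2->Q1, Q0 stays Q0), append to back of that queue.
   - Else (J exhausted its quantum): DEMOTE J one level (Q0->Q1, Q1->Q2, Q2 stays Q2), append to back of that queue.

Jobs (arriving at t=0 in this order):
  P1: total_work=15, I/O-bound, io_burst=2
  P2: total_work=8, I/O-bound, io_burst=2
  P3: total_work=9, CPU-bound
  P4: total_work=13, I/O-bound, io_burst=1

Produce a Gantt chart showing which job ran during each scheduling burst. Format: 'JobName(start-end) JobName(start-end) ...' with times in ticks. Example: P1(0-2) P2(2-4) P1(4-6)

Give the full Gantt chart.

Answer: P1(0-2) P2(2-4) P3(4-7) P4(7-8) P1(8-10) P2(10-12) P4(12-13) P1(13-15) P2(15-17) P4(17-18) P1(18-20) P2(20-22) P4(22-23) P1(23-25) P4(25-26) P1(26-28) P4(28-29) P1(29-31) P4(31-32) P1(32-33) P4(33-34) P4(34-35) P4(35-36) P4(36-37) P4(37-38) P4(38-39) P3(39-43) P3(43-45)

Derivation:
t=0-2: P1@Q0 runs 2, rem=13, I/O yield, promote→Q0. Q0=[P2,P3,P4,P1] Q1=[] Q2=[]
t=2-4: P2@Q0 runs 2, rem=6, I/O yield, promote→Q0. Q0=[P3,P4,P1,P2] Q1=[] Q2=[]
t=4-7: P3@Q0 runs 3, rem=6, quantum used, demote→Q1. Q0=[P4,P1,P2] Q1=[P3] Q2=[]
t=7-8: P4@Q0 runs 1, rem=12, I/O yield, promote→Q0. Q0=[P1,P2,P4] Q1=[P3] Q2=[]
t=8-10: P1@Q0 runs 2, rem=11, I/O yield, promote→Q0. Q0=[P2,P4,P1] Q1=[P3] Q2=[]
t=10-12: P2@Q0 runs 2, rem=4, I/O yield, promote→Q0. Q0=[P4,P1,P2] Q1=[P3] Q2=[]
t=12-13: P4@Q0 runs 1, rem=11, I/O yield, promote→Q0. Q0=[P1,P2,P4] Q1=[P3] Q2=[]
t=13-15: P1@Q0 runs 2, rem=9, I/O yield, promote→Q0. Q0=[P2,P4,P1] Q1=[P3] Q2=[]
t=15-17: P2@Q0 runs 2, rem=2, I/O yield, promote→Q0. Q0=[P4,P1,P2] Q1=[P3] Q2=[]
t=17-18: P4@Q0 runs 1, rem=10, I/O yield, promote→Q0. Q0=[P1,P2,P4] Q1=[P3] Q2=[]
t=18-20: P1@Q0 runs 2, rem=7, I/O yield, promote→Q0. Q0=[P2,P4,P1] Q1=[P3] Q2=[]
t=20-22: P2@Q0 runs 2, rem=0, completes. Q0=[P4,P1] Q1=[P3] Q2=[]
t=22-23: P4@Q0 runs 1, rem=9, I/O yield, promote→Q0. Q0=[P1,P4] Q1=[P3] Q2=[]
t=23-25: P1@Q0 runs 2, rem=5, I/O yield, promote→Q0. Q0=[P4,P1] Q1=[P3] Q2=[]
t=25-26: P4@Q0 runs 1, rem=8, I/O yield, promote→Q0. Q0=[P1,P4] Q1=[P3] Q2=[]
t=26-28: P1@Q0 runs 2, rem=3, I/O yield, promote→Q0. Q0=[P4,P1] Q1=[P3] Q2=[]
t=28-29: P4@Q0 runs 1, rem=7, I/O yield, promote→Q0. Q0=[P1,P4] Q1=[P3] Q2=[]
t=29-31: P1@Q0 runs 2, rem=1, I/O yield, promote→Q0. Q0=[P4,P1] Q1=[P3] Q2=[]
t=31-32: P4@Q0 runs 1, rem=6, I/O yield, promote→Q0. Q0=[P1,P4] Q1=[P3] Q2=[]
t=32-33: P1@Q0 runs 1, rem=0, completes. Q0=[P4] Q1=[P3] Q2=[]
t=33-34: P4@Q0 runs 1, rem=5, I/O yield, promote→Q0. Q0=[P4] Q1=[P3] Q2=[]
t=34-35: P4@Q0 runs 1, rem=4, I/O yield, promote→Q0. Q0=[P4] Q1=[P3] Q2=[]
t=35-36: P4@Q0 runs 1, rem=3, I/O yield, promote→Q0. Q0=[P4] Q1=[P3] Q2=[]
t=36-37: P4@Q0 runs 1, rem=2, I/O yield, promote→Q0. Q0=[P4] Q1=[P3] Q2=[]
t=37-38: P4@Q0 runs 1, rem=1, I/O yield, promote→Q0. Q0=[P4] Q1=[P3] Q2=[]
t=38-39: P4@Q0 runs 1, rem=0, completes. Q0=[] Q1=[P3] Q2=[]
t=39-43: P3@Q1 runs 4, rem=2, quantum used, demote→Q2. Q0=[] Q1=[] Q2=[P3]
t=43-45: P3@Q2 runs 2, rem=0, completes. Q0=[] Q1=[] Q2=[]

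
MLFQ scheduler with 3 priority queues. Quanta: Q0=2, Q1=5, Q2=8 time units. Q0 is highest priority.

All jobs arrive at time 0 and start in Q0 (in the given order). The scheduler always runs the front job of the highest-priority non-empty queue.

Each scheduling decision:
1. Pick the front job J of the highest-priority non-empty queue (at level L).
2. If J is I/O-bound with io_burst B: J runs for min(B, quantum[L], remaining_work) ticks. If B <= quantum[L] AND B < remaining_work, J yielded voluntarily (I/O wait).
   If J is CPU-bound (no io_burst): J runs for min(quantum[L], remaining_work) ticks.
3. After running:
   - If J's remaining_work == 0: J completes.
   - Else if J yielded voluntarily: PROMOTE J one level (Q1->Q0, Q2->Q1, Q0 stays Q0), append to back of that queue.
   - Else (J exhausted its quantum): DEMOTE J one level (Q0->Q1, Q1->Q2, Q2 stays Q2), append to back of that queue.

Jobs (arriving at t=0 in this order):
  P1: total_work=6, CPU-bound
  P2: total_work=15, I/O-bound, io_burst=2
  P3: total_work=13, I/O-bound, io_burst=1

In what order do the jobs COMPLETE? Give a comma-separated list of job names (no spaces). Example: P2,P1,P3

t=0-2: P1@Q0 runs 2, rem=4, quantum used, demote→Q1. Q0=[P2,P3] Q1=[P1] Q2=[]
t=2-4: P2@Q0 runs 2, rem=13, I/O yield, promote→Q0. Q0=[P3,P2] Q1=[P1] Q2=[]
t=4-5: P3@Q0 runs 1, rem=12, I/O yield, promote→Q0. Q0=[P2,P3] Q1=[P1] Q2=[]
t=5-7: P2@Q0 runs 2, rem=11, I/O yield, promote→Q0. Q0=[P3,P2] Q1=[P1] Q2=[]
t=7-8: P3@Q0 runs 1, rem=11, I/O yield, promote→Q0. Q0=[P2,P3] Q1=[P1] Q2=[]
t=8-10: P2@Q0 runs 2, rem=9, I/O yield, promote→Q0. Q0=[P3,P2] Q1=[P1] Q2=[]
t=10-11: P3@Q0 runs 1, rem=10, I/O yield, promote→Q0. Q0=[P2,P3] Q1=[P1] Q2=[]
t=11-13: P2@Q0 runs 2, rem=7, I/O yield, promote→Q0. Q0=[P3,P2] Q1=[P1] Q2=[]
t=13-14: P3@Q0 runs 1, rem=9, I/O yield, promote→Q0. Q0=[P2,P3] Q1=[P1] Q2=[]
t=14-16: P2@Q0 runs 2, rem=5, I/O yield, promote→Q0. Q0=[P3,P2] Q1=[P1] Q2=[]
t=16-17: P3@Q0 runs 1, rem=8, I/O yield, promote→Q0. Q0=[P2,P3] Q1=[P1] Q2=[]
t=17-19: P2@Q0 runs 2, rem=3, I/O yield, promote→Q0. Q0=[P3,P2] Q1=[P1] Q2=[]
t=19-20: P3@Q0 runs 1, rem=7, I/O yield, promote→Q0. Q0=[P2,P3] Q1=[P1] Q2=[]
t=20-22: P2@Q0 runs 2, rem=1, I/O yield, promote→Q0. Q0=[P3,P2] Q1=[P1] Q2=[]
t=22-23: P3@Q0 runs 1, rem=6, I/O yield, promote→Q0. Q0=[P2,P3] Q1=[P1] Q2=[]
t=23-24: P2@Q0 runs 1, rem=0, completes. Q0=[P3] Q1=[P1] Q2=[]
t=24-25: P3@Q0 runs 1, rem=5, I/O yield, promote→Q0. Q0=[P3] Q1=[P1] Q2=[]
t=25-26: P3@Q0 runs 1, rem=4, I/O yield, promote→Q0. Q0=[P3] Q1=[P1] Q2=[]
t=26-27: P3@Q0 runs 1, rem=3, I/O yield, promote→Q0. Q0=[P3] Q1=[P1] Q2=[]
t=27-28: P3@Q0 runs 1, rem=2, I/O yield, promote→Q0. Q0=[P3] Q1=[P1] Q2=[]
t=28-29: P3@Q0 runs 1, rem=1, I/O yield, promote→Q0. Q0=[P3] Q1=[P1] Q2=[]
t=29-30: P3@Q0 runs 1, rem=0, completes. Q0=[] Q1=[P1] Q2=[]
t=30-34: P1@Q1 runs 4, rem=0, completes. Q0=[] Q1=[] Q2=[]

Answer: P2,P3,P1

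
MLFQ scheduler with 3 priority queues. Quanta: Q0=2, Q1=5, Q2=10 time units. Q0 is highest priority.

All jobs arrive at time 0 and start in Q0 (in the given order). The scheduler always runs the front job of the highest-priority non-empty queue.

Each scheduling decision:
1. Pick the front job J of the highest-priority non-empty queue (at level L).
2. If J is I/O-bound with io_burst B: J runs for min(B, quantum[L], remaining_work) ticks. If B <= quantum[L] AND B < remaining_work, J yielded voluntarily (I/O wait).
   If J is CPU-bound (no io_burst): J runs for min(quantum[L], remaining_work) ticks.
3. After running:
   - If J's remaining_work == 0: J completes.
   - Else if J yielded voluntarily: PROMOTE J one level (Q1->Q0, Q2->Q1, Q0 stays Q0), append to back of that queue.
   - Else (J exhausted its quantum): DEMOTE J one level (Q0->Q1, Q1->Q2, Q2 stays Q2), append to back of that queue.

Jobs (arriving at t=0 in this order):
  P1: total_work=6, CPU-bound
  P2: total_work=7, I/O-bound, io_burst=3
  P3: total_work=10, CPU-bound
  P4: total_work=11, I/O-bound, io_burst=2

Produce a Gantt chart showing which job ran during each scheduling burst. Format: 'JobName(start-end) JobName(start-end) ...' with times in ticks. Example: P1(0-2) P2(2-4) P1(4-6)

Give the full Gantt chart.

Answer: P1(0-2) P2(2-4) P3(4-6) P4(6-8) P4(8-10) P4(10-12) P4(12-14) P4(14-16) P4(16-17) P1(17-21) P2(21-24) P2(24-26) P3(26-31) P3(31-34)

Derivation:
t=0-2: P1@Q0 runs 2, rem=4, quantum used, demote→Q1. Q0=[P2,P3,P4] Q1=[P1] Q2=[]
t=2-4: P2@Q0 runs 2, rem=5, quantum used, demote→Q1. Q0=[P3,P4] Q1=[P1,P2] Q2=[]
t=4-6: P3@Q0 runs 2, rem=8, quantum used, demote→Q1. Q0=[P4] Q1=[P1,P2,P3] Q2=[]
t=6-8: P4@Q0 runs 2, rem=9, I/O yield, promote→Q0. Q0=[P4] Q1=[P1,P2,P3] Q2=[]
t=8-10: P4@Q0 runs 2, rem=7, I/O yield, promote→Q0. Q0=[P4] Q1=[P1,P2,P3] Q2=[]
t=10-12: P4@Q0 runs 2, rem=5, I/O yield, promote→Q0. Q0=[P4] Q1=[P1,P2,P3] Q2=[]
t=12-14: P4@Q0 runs 2, rem=3, I/O yield, promote→Q0. Q0=[P4] Q1=[P1,P2,P3] Q2=[]
t=14-16: P4@Q0 runs 2, rem=1, I/O yield, promote→Q0. Q0=[P4] Q1=[P1,P2,P3] Q2=[]
t=16-17: P4@Q0 runs 1, rem=0, completes. Q0=[] Q1=[P1,P2,P3] Q2=[]
t=17-21: P1@Q1 runs 4, rem=0, completes. Q0=[] Q1=[P2,P3] Q2=[]
t=21-24: P2@Q1 runs 3, rem=2, I/O yield, promote→Q0. Q0=[P2] Q1=[P3] Q2=[]
t=24-26: P2@Q0 runs 2, rem=0, completes. Q0=[] Q1=[P3] Q2=[]
t=26-31: P3@Q1 runs 5, rem=3, quantum used, demote→Q2. Q0=[] Q1=[] Q2=[P3]
t=31-34: P3@Q2 runs 3, rem=0, completes. Q0=[] Q1=[] Q2=[]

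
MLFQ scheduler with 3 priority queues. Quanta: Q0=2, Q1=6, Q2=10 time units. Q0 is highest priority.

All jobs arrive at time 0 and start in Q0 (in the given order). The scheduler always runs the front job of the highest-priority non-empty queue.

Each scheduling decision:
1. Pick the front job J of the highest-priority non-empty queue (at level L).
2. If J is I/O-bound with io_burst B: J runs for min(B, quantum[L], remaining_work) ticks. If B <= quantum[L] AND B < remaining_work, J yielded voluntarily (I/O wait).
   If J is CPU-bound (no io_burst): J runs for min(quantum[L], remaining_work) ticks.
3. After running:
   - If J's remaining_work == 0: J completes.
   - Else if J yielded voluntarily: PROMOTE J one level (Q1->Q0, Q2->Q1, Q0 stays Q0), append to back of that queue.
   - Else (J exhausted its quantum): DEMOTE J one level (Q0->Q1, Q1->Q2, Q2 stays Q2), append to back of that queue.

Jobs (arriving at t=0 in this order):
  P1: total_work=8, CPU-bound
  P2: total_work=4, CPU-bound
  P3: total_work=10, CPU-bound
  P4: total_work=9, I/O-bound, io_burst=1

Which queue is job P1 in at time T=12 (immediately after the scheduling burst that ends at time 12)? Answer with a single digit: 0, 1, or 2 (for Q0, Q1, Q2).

Answer: 1

Derivation:
t=0-2: P1@Q0 runs 2, rem=6, quantum used, demote→Q1. Q0=[P2,P3,P4] Q1=[P1] Q2=[]
t=2-4: P2@Q0 runs 2, rem=2, quantum used, demote→Q1. Q0=[P3,P4] Q1=[P1,P2] Q2=[]
t=4-6: P3@Q0 runs 2, rem=8, quantum used, demote→Q1. Q0=[P4] Q1=[P1,P2,P3] Q2=[]
t=6-7: P4@Q0 runs 1, rem=8, I/O yield, promote→Q0. Q0=[P4] Q1=[P1,P2,P3] Q2=[]
t=7-8: P4@Q0 runs 1, rem=7, I/O yield, promote→Q0. Q0=[P4] Q1=[P1,P2,P3] Q2=[]
t=8-9: P4@Q0 runs 1, rem=6, I/O yield, promote→Q0. Q0=[P4] Q1=[P1,P2,P3] Q2=[]
t=9-10: P4@Q0 runs 1, rem=5, I/O yield, promote→Q0. Q0=[P4] Q1=[P1,P2,P3] Q2=[]
t=10-11: P4@Q0 runs 1, rem=4, I/O yield, promote→Q0. Q0=[P4] Q1=[P1,P2,P3] Q2=[]
t=11-12: P4@Q0 runs 1, rem=3, I/O yield, promote→Q0. Q0=[P4] Q1=[P1,P2,P3] Q2=[]
t=12-13: P4@Q0 runs 1, rem=2, I/O yield, promote→Q0. Q0=[P4] Q1=[P1,P2,P3] Q2=[]
t=13-14: P4@Q0 runs 1, rem=1, I/O yield, promote→Q0. Q0=[P4] Q1=[P1,P2,P3] Q2=[]
t=14-15: P4@Q0 runs 1, rem=0, completes. Q0=[] Q1=[P1,P2,P3] Q2=[]
t=15-21: P1@Q1 runs 6, rem=0, completes. Q0=[] Q1=[P2,P3] Q2=[]
t=21-23: P2@Q1 runs 2, rem=0, completes. Q0=[] Q1=[P3] Q2=[]
t=23-29: P3@Q1 runs 6, rem=2, quantum used, demote→Q2. Q0=[] Q1=[] Q2=[P3]
t=29-31: P3@Q2 runs 2, rem=0, completes. Q0=[] Q1=[] Q2=[]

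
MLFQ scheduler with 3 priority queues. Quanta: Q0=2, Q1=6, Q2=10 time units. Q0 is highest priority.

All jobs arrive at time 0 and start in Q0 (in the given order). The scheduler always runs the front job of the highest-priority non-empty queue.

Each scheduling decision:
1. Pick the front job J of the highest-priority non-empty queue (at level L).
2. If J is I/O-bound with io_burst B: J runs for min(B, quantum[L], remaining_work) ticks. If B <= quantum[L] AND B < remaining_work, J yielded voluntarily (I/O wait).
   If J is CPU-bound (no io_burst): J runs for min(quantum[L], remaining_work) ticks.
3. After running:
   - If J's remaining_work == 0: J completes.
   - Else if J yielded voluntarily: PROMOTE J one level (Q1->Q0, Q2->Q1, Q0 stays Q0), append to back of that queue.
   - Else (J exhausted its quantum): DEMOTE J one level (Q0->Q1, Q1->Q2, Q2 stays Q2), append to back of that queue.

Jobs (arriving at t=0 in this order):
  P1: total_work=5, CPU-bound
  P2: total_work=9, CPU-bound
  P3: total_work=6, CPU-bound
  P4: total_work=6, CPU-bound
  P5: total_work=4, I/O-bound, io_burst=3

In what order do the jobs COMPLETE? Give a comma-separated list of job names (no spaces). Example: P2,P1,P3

t=0-2: P1@Q0 runs 2, rem=3, quantum used, demote→Q1. Q0=[P2,P3,P4,P5] Q1=[P1] Q2=[]
t=2-4: P2@Q0 runs 2, rem=7, quantum used, demote→Q1. Q0=[P3,P4,P5] Q1=[P1,P2] Q2=[]
t=4-6: P3@Q0 runs 2, rem=4, quantum used, demote→Q1. Q0=[P4,P5] Q1=[P1,P2,P3] Q2=[]
t=6-8: P4@Q0 runs 2, rem=4, quantum used, demote→Q1. Q0=[P5] Q1=[P1,P2,P3,P4] Q2=[]
t=8-10: P5@Q0 runs 2, rem=2, quantum used, demote→Q1. Q0=[] Q1=[P1,P2,P3,P4,P5] Q2=[]
t=10-13: P1@Q1 runs 3, rem=0, completes. Q0=[] Q1=[P2,P3,P4,P5] Q2=[]
t=13-19: P2@Q1 runs 6, rem=1, quantum used, demote→Q2. Q0=[] Q1=[P3,P4,P5] Q2=[P2]
t=19-23: P3@Q1 runs 4, rem=0, completes. Q0=[] Q1=[P4,P5] Q2=[P2]
t=23-27: P4@Q1 runs 4, rem=0, completes. Q0=[] Q1=[P5] Q2=[P2]
t=27-29: P5@Q1 runs 2, rem=0, completes. Q0=[] Q1=[] Q2=[P2]
t=29-30: P2@Q2 runs 1, rem=0, completes. Q0=[] Q1=[] Q2=[]

Answer: P1,P3,P4,P5,P2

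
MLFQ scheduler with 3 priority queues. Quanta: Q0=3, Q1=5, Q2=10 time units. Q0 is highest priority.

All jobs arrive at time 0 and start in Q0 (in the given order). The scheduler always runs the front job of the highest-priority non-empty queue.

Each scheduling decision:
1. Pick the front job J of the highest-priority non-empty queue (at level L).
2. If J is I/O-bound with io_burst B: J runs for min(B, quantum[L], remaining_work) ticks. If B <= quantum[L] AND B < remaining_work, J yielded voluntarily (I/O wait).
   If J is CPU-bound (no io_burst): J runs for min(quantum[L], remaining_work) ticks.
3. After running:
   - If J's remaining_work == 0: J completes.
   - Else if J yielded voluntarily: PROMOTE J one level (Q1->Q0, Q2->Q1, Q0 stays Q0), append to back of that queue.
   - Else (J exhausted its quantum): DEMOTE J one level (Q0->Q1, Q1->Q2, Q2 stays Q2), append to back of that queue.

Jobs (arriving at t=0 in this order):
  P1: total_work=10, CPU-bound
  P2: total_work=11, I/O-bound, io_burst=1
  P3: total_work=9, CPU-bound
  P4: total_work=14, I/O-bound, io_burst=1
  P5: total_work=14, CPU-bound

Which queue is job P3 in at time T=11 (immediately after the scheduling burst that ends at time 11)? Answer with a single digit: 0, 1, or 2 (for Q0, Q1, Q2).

Answer: 1

Derivation:
t=0-3: P1@Q0 runs 3, rem=7, quantum used, demote→Q1. Q0=[P2,P3,P4,P5] Q1=[P1] Q2=[]
t=3-4: P2@Q0 runs 1, rem=10, I/O yield, promote→Q0. Q0=[P3,P4,P5,P2] Q1=[P1] Q2=[]
t=4-7: P3@Q0 runs 3, rem=6, quantum used, demote→Q1. Q0=[P4,P5,P2] Q1=[P1,P3] Q2=[]
t=7-8: P4@Q0 runs 1, rem=13, I/O yield, promote→Q0. Q0=[P5,P2,P4] Q1=[P1,P3] Q2=[]
t=8-11: P5@Q0 runs 3, rem=11, quantum used, demote→Q1. Q0=[P2,P4] Q1=[P1,P3,P5] Q2=[]
t=11-12: P2@Q0 runs 1, rem=9, I/O yield, promote→Q0. Q0=[P4,P2] Q1=[P1,P3,P5] Q2=[]
t=12-13: P4@Q0 runs 1, rem=12, I/O yield, promote→Q0. Q0=[P2,P4] Q1=[P1,P3,P5] Q2=[]
t=13-14: P2@Q0 runs 1, rem=8, I/O yield, promote→Q0. Q0=[P4,P2] Q1=[P1,P3,P5] Q2=[]
t=14-15: P4@Q0 runs 1, rem=11, I/O yield, promote→Q0. Q0=[P2,P4] Q1=[P1,P3,P5] Q2=[]
t=15-16: P2@Q0 runs 1, rem=7, I/O yield, promote→Q0. Q0=[P4,P2] Q1=[P1,P3,P5] Q2=[]
t=16-17: P4@Q0 runs 1, rem=10, I/O yield, promote→Q0. Q0=[P2,P4] Q1=[P1,P3,P5] Q2=[]
t=17-18: P2@Q0 runs 1, rem=6, I/O yield, promote→Q0. Q0=[P4,P2] Q1=[P1,P3,P5] Q2=[]
t=18-19: P4@Q0 runs 1, rem=9, I/O yield, promote→Q0. Q0=[P2,P4] Q1=[P1,P3,P5] Q2=[]
t=19-20: P2@Q0 runs 1, rem=5, I/O yield, promote→Q0. Q0=[P4,P2] Q1=[P1,P3,P5] Q2=[]
t=20-21: P4@Q0 runs 1, rem=8, I/O yield, promote→Q0. Q0=[P2,P4] Q1=[P1,P3,P5] Q2=[]
t=21-22: P2@Q0 runs 1, rem=4, I/O yield, promote→Q0. Q0=[P4,P2] Q1=[P1,P3,P5] Q2=[]
t=22-23: P4@Q0 runs 1, rem=7, I/O yield, promote→Q0. Q0=[P2,P4] Q1=[P1,P3,P5] Q2=[]
t=23-24: P2@Q0 runs 1, rem=3, I/O yield, promote→Q0. Q0=[P4,P2] Q1=[P1,P3,P5] Q2=[]
t=24-25: P4@Q0 runs 1, rem=6, I/O yield, promote→Q0. Q0=[P2,P4] Q1=[P1,P3,P5] Q2=[]
t=25-26: P2@Q0 runs 1, rem=2, I/O yield, promote→Q0. Q0=[P4,P2] Q1=[P1,P3,P5] Q2=[]
t=26-27: P4@Q0 runs 1, rem=5, I/O yield, promote→Q0. Q0=[P2,P4] Q1=[P1,P3,P5] Q2=[]
t=27-28: P2@Q0 runs 1, rem=1, I/O yield, promote→Q0. Q0=[P4,P2] Q1=[P1,P3,P5] Q2=[]
t=28-29: P4@Q0 runs 1, rem=4, I/O yield, promote→Q0. Q0=[P2,P4] Q1=[P1,P3,P5] Q2=[]
t=29-30: P2@Q0 runs 1, rem=0, completes. Q0=[P4] Q1=[P1,P3,P5] Q2=[]
t=30-31: P4@Q0 runs 1, rem=3, I/O yield, promote→Q0. Q0=[P4] Q1=[P1,P3,P5] Q2=[]
t=31-32: P4@Q0 runs 1, rem=2, I/O yield, promote→Q0. Q0=[P4] Q1=[P1,P3,P5] Q2=[]
t=32-33: P4@Q0 runs 1, rem=1, I/O yield, promote→Q0. Q0=[P4] Q1=[P1,P3,P5] Q2=[]
t=33-34: P4@Q0 runs 1, rem=0, completes. Q0=[] Q1=[P1,P3,P5] Q2=[]
t=34-39: P1@Q1 runs 5, rem=2, quantum used, demote→Q2. Q0=[] Q1=[P3,P5] Q2=[P1]
t=39-44: P3@Q1 runs 5, rem=1, quantum used, demote→Q2. Q0=[] Q1=[P5] Q2=[P1,P3]
t=44-49: P5@Q1 runs 5, rem=6, quantum used, demote→Q2. Q0=[] Q1=[] Q2=[P1,P3,P5]
t=49-51: P1@Q2 runs 2, rem=0, completes. Q0=[] Q1=[] Q2=[P3,P5]
t=51-52: P3@Q2 runs 1, rem=0, completes. Q0=[] Q1=[] Q2=[P5]
t=52-58: P5@Q2 runs 6, rem=0, completes. Q0=[] Q1=[] Q2=[]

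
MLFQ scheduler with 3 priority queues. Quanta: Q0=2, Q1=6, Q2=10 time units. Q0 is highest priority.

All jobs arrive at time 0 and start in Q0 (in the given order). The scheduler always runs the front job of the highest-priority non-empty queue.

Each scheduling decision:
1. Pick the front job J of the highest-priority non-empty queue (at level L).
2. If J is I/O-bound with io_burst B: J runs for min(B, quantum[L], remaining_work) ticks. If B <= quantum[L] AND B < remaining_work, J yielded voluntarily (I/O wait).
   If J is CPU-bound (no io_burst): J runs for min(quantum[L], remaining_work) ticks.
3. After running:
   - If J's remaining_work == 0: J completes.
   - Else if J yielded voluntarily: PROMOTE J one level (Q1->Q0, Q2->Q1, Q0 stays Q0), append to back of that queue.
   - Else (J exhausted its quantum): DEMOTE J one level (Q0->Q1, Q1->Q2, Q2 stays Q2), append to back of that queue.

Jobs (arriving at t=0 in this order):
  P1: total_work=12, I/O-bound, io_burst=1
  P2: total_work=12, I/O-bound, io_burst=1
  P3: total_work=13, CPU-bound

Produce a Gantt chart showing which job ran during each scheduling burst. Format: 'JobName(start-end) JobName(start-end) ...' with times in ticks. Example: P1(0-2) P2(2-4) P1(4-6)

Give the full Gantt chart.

Answer: P1(0-1) P2(1-2) P3(2-4) P1(4-5) P2(5-6) P1(6-7) P2(7-8) P1(8-9) P2(9-10) P1(10-11) P2(11-12) P1(12-13) P2(13-14) P1(14-15) P2(15-16) P1(16-17) P2(17-18) P1(18-19) P2(19-20) P1(20-21) P2(21-22) P1(22-23) P2(23-24) P1(24-25) P2(25-26) P3(26-32) P3(32-37)

Derivation:
t=0-1: P1@Q0 runs 1, rem=11, I/O yield, promote→Q0. Q0=[P2,P3,P1] Q1=[] Q2=[]
t=1-2: P2@Q0 runs 1, rem=11, I/O yield, promote→Q0. Q0=[P3,P1,P2] Q1=[] Q2=[]
t=2-4: P3@Q0 runs 2, rem=11, quantum used, demote→Q1. Q0=[P1,P2] Q1=[P3] Q2=[]
t=4-5: P1@Q0 runs 1, rem=10, I/O yield, promote→Q0. Q0=[P2,P1] Q1=[P3] Q2=[]
t=5-6: P2@Q0 runs 1, rem=10, I/O yield, promote→Q0. Q0=[P1,P2] Q1=[P3] Q2=[]
t=6-7: P1@Q0 runs 1, rem=9, I/O yield, promote→Q0. Q0=[P2,P1] Q1=[P3] Q2=[]
t=7-8: P2@Q0 runs 1, rem=9, I/O yield, promote→Q0. Q0=[P1,P2] Q1=[P3] Q2=[]
t=8-9: P1@Q0 runs 1, rem=8, I/O yield, promote→Q0. Q0=[P2,P1] Q1=[P3] Q2=[]
t=9-10: P2@Q0 runs 1, rem=8, I/O yield, promote→Q0. Q0=[P1,P2] Q1=[P3] Q2=[]
t=10-11: P1@Q0 runs 1, rem=7, I/O yield, promote→Q0. Q0=[P2,P1] Q1=[P3] Q2=[]
t=11-12: P2@Q0 runs 1, rem=7, I/O yield, promote→Q0. Q0=[P1,P2] Q1=[P3] Q2=[]
t=12-13: P1@Q0 runs 1, rem=6, I/O yield, promote→Q0. Q0=[P2,P1] Q1=[P3] Q2=[]
t=13-14: P2@Q0 runs 1, rem=6, I/O yield, promote→Q0. Q0=[P1,P2] Q1=[P3] Q2=[]
t=14-15: P1@Q0 runs 1, rem=5, I/O yield, promote→Q0. Q0=[P2,P1] Q1=[P3] Q2=[]
t=15-16: P2@Q0 runs 1, rem=5, I/O yield, promote→Q0. Q0=[P1,P2] Q1=[P3] Q2=[]
t=16-17: P1@Q0 runs 1, rem=4, I/O yield, promote→Q0. Q0=[P2,P1] Q1=[P3] Q2=[]
t=17-18: P2@Q0 runs 1, rem=4, I/O yield, promote→Q0. Q0=[P1,P2] Q1=[P3] Q2=[]
t=18-19: P1@Q0 runs 1, rem=3, I/O yield, promote→Q0. Q0=[P2,P1] Q1=[P3] Q2=[]
t=19-20: P2@Q0 runs 1, rem=3, I/O yield, promote→Q0. Q0=[P1,P2] Q1=[P3] Q2=[]
t=20-21: P1@Q0 runs 1, rem=2, I/O yield, promote→Q0. Q0=[P2,P1] Q1=[P3] Q2=[]
t=21-22: P2@Q0 runs 1, rem=2, I/O yield, promote→Q0. Q0=[P1,P2] Q1=[P3] Q2=[]
t=22-23: P1@Q0 runs 1, rem=1, I/O yield, promote→Q0. Q0=[P2,P1] Q1=[P3] Q2=[]
t=23-24: P2@Q0 runs 1, rem=1, I/O yield, promote→Q0. Q0=[P1,P2] Q1=[P3] Q2=[]
t=24-25: P1@Q0 runs 1, rem=0, completes. Q0=[P2] Q1=[P3] Q2=[]
t=25-26: P2@Q0 runs 1, rem=0, completes. Q0=[] Q1=[P3] Q2=[]
t=26-32: P3@Q1 runs 6, rem=5, quantum used, demote→Q2. Q0=[] Q1=[] Q2=[P3]
t=32-37: P3@Q2 runs 5, rem=0, completes. Q0=[] Q1=[] Q2=[]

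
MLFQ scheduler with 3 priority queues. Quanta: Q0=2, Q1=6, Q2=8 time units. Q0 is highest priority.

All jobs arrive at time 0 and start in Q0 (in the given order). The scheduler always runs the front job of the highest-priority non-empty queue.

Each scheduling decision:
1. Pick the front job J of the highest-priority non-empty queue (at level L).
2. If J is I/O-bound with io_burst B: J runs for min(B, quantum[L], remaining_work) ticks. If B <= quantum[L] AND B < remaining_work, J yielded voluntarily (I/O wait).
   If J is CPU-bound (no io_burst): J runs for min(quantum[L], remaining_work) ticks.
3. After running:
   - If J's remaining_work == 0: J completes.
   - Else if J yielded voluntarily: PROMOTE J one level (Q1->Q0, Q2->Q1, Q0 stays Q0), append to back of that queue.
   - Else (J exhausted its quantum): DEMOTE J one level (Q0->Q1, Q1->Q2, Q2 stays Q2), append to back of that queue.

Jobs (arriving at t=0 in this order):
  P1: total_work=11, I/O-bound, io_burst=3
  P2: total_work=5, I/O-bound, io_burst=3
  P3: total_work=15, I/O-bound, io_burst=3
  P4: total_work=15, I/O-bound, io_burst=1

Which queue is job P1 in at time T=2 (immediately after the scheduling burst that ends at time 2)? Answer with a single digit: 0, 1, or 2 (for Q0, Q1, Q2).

Answer: 1

Derivation:
t=0-2: P1@Q0 runs 2, rem=9, quantum used, demote→Q1. Q0=[P2,P3,P4] Q1=[P1] Q2=[]
t=2-4: P2@Q0 runs 2, rem=3, quantum used, demote→Q1. Q0=[P3,P4] Q1=[P1,P2] Q2=[]
t=4-6: P3@Q0 runs 2, rem=13, quantum used, demote→Q1. Q0=[P4] Q1=[P1,P2,P3] Q2=[]
t=6-7: P4@Q0 runs 1, rem=14, I/O yield, promote→Q0. Q0=[P4] Q1=[P1,P2,P3] Q2=[]
t=7-8: P4@Q0 runs 1, rem=13, I/O yield, promote→Q0. Q0=[P4] Q1=[P1,P2,P3] Q2=[]
t=8-9: P4@Q0 runs 1, rem=12, I/O yield, promote→Q0. Q0=[P4] Q1=[P1,P2,P3] Q2=[]
t=9-10: P4@Q0 runs 1, rem=11, I/O yield, promote→Q0. Q0=[P4] Q1=[P1,P2,P3] Q2=[]
t=10-11: P4@Q0 runs 1, rem=10, I/O yield, promote→Q0. Q0=[P4] Q1=[P1,P2,P3] Q2=[]
t=11-12: P4@Q0 runs 1, rem=9, I/O yield, promote→Q0. Q0=[P4] Q1=[P1,P2,P3] Q2=[]
t=12-13: P4@Q0 runs 1, rem=8, I/O yield, promote→Q0. Q0=[P4] Q1=[P1,P2,P3] Q2=[]
t=13-14: P4@Q0 runs 1, rem=7, I/O yield, promote→Q0. Q0=[P4] Q1=[P1,P2,P3] Q2=[]
t=14-15: P4@Q0 runs 1, rem=6, I/O yield, promote→Q0. Q0=[P4] Q1=[P1,P2,P3] Q2=[]
t=15-16: P4@Q0 runs 1, rem=5, I/O yield, promote→Q0. Q0=[P4] Q1=[P1,P2,P3] Q2=[]
t=16-17: P4@Q0 runs 1, rem=4, I/O yield, promote→Q0. Q0=[P4] Q1=[P1,P2,P3] Q2=[]
t=17-18: P4@Q0 runs 1, rem=3, I/O yield, promote→Q0. Q0=[P4] Q1=[P1,P2,P3] Q2=[]
t=18-19: P4@Q0 runs 1, rem=2, I/O yield, promote→Q0. Q0=[P4] Q1=[P1,P2,P3] Q2=[]
t=19-20: P4@Q0 runs 1, rem=1, I/O yield, promote→Q0. Q0=[P4] Q1=[P1,P2,P3] Q2=[]
t=20-21: P4@Q0 runs 1, rem=0, completes. Q0=[] Q1=[P1,P2,P3] Q2=[]
t=21-24: P1@Q1 runs 3, rem=6, I/O yield, promote→Q0. Q0=[P1] Q1=[P2,P3] Q2=[]
t=24-26: P1@Q0 runs 2, rem=4, quantum used, demote→Q1. Q0=[] Q1=[P2,P3,P1] Q2=[]
t=26-29: P2@Q1 runs 3, rem=0, completes. Q0=[] Q1=[P3,P1] Q2=[]
t=29-32: P3@Q1 runs 3, rem=10, I/O yield, promote→Q0. Q0=[P3] Q1=[P1] Q2=[]
t=32-34: P3@Q0 runs 2, rem=8, quantum used, demote→Q1. Q0=[] Q1=[P1,P3] Q2=[]
t=34-37: P1@Q1 runs 3, rem=1, I/O yield, promote→Q0. Q0=[P1] Q1=[P3] Q2=[]
t=37-38: P1@Q0 runs 1, rem=0, completes. Q0=[] Q1=[P3] Q2=[]
t=38-41: P3@Q1 runs 3, rem=5, I/O yield, promote→Q0. Q0=[P3] Q1=[] Q2=[]
t=41-43: P3@Q0 runs 2, rem=3, quantum used, demote→Q1. Q0=[] Q1=[P3] Q2=[]
t=43-46: P3@Q1 runs 3, rem=0, completes. Q0=[] Q1=[] Q2=[]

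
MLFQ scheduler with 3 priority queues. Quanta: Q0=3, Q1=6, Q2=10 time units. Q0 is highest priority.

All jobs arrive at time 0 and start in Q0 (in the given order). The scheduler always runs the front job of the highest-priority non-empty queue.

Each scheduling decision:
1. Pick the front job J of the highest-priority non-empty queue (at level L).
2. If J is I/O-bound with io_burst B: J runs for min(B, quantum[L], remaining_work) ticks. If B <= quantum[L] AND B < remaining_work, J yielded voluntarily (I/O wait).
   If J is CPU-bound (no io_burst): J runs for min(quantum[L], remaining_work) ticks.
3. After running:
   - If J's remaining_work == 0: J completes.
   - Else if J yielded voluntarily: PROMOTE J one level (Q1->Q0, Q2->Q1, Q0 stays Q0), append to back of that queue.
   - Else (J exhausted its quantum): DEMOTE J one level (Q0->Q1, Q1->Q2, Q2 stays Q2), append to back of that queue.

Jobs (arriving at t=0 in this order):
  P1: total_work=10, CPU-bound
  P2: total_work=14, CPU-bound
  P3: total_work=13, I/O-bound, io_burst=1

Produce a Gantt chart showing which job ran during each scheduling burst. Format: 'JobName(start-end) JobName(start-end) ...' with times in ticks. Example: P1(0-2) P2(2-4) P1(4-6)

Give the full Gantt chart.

t=0-3: P1@Q0 runs 3, rem=7, quantum used, demote→Q1. Q0=[P2,P3] Q1=[P1] Q2=[]
t=3-6: P2@Q0 runs 3, rem=11, quantum used, demote→Q1. Q0=[P3] Q1=[P1,P2] Q2=[]
t=6-7: P3@Q0 runs 1, rem=12, I/O yield, promote→Q0. Q0=[P3] Q1=[P1,P2] Q2=[]
t=7-8: P3@Q0 runs 1, rem=11, I/O yield, promote→Q0. Q0=[P3] Q1=[P1,P2] Q2=[]
t=8-9: P3@Q0 runs 1, rem=10, I/O yield, promote→Q0. Q0=[P3] Q1=[P1,P2] Q2=[]
t=9-10: P3@Q0 runs 1, rem=9, I/O yield, promote→Q0. Q0=[P3] Q1=[P1,P2] Q2=[]
t=10-11: P3@Q0 runs 1, rem=8, I/O yield, promote→Q0. Q0=[P3] Q1=[P1,P2] Q2=[]
t=11-12: P3@Q0 runs 1, rem=7, I/O yield, promote→Q0. Q0=[P3] Q1=[P1,P2] Q2=[]
t=12-13: P3@Q0 runs 1, rem=6, I/O yield, promote→Q0. Q0=[P3] Q1=[P1,P2] Q2=[]
t=13-14: P3@Q0 runs 1, rem=5, I/O yield, promote→Q0. Q0=[P3] Q1=[P1,P2] Q2=[]
t=14-15: P3@Q0 runs 1, rem=4, I/O yield, promote→Q0. Q0=[P3] Q1=[P1,P2] Q2=[]
t=15-16: P3@Q0 runs 1, rem=3, I/O yield, promote→Q0. Q0=[P3] Q1=[P1,P2] Q2=[]
t=16-17: P3@Q0 runs 1, rem=2, I/O yield, promote→Q0. Q0=[P3] Q1=[P1,P2] Q2=[]
t=17-18: P3@Q0 runs 1, rem=1, I/O yield, promote→Q0. Q0=[P3] Q1=[P1,P2] Q2=[]
t=18-19: P3@Q0 runs 1, rem=0, completes. Q0=[] Q1=[P1,P2] Q2=[]
t=19-25: P1@Q1 runs 6, rem=1, quantum used, demote→Q2. Q0=[] Q1=[P2] Q2=[P1]
t=25-31: P2@Q1 runs 6, rem=5, quantum used, demote→Q2. Q0=[] Q1=[] Q2=[P1,P2]
t=31-32: P1@Q2 runs 1, rem=0, completes. Q0=[] Q1=[] Q2=[P2]
t=32-37: P2@Q2 runs 5, rem=0, completes. Q0=[] Q1=[] Q2=[]

Answer: P1(0-3) P2(3-6) P3(6-7) P3(7-8) P3(8-9) P3(9-10) P3(10-11) P3(11-12) P3(12-13) P3(13-14) P3(14-15) P3(15-16) P3(16-17) P3(17-18) P3(18-19) P1(19-25) P2(25-31) P1(31-32) P2(32-37)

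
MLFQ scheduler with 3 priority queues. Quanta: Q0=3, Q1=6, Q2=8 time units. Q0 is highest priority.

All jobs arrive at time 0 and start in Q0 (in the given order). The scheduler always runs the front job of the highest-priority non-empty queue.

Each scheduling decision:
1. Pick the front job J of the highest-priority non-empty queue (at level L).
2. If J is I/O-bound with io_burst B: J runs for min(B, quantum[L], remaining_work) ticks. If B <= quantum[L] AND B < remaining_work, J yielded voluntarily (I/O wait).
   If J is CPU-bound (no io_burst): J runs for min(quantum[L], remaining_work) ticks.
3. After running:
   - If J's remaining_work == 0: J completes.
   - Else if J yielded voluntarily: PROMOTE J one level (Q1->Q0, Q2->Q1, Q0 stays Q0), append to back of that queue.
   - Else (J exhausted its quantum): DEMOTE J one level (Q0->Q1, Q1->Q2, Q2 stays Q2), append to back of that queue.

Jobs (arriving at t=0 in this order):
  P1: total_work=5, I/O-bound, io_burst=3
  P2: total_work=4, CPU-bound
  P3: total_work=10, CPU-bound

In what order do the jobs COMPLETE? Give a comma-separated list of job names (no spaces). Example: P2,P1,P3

t=0-3: P1@Q0 runs 3, rem=2, I/O yield, promote→Q0. Q0=[P2,P3,P1] Q1=[] Q2=[]
t=3-6: P2@Q0 runs 3, rem=1, quantum used, demote→Q1. Q0=[P3,P1] Q1=[P2] Q2=[]
t=6-9: P3@Q0 runs 3, rem=7, quantum used, demote→Q1. Q0=[P1] Q1=[P2,P3] Q2=[]
t=9-11: P1@Q0 runs 2, rem=0, completes. Q0=[] Q1=[P2,P3] Q2=[]
t=11-12: P2@Q1 runs 1, rem=0, completes. Q0=[] Q1=[P3] Q2=[]
t=12-18: P3@Q1 runs 6, rem=1, quantum used, demote→Q2. Q0=[] Q1=[] Q2=[P3]
t=18-19: P3@Q2 runs 1, rem=0, completes. Q0=[] Q1=[] Q2=[]

Answer: P1,P2,P3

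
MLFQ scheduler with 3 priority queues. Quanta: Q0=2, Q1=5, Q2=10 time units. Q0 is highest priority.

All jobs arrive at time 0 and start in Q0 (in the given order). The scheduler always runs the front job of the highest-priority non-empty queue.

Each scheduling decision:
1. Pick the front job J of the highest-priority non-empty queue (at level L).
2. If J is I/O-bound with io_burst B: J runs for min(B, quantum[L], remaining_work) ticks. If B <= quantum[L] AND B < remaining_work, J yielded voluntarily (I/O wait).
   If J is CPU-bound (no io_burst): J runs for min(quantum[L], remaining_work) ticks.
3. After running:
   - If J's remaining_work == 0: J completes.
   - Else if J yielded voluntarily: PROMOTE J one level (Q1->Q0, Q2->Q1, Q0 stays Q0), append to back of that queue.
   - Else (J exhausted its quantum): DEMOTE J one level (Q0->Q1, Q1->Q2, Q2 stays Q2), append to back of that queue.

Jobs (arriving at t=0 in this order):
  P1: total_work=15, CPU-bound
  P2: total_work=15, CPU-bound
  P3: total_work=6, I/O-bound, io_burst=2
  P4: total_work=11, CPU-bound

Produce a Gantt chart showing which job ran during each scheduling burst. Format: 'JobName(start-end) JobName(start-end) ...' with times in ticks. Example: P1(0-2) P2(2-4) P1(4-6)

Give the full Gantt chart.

t=0-2: P1@Q0 runs 2, rem=13, quantum used, demote→Q1. Q0=[P2,P3,P4] Q1=[P1] Q2=[]
t=2-4: P2@Q0 runs 2, rem=13, quantum used, demote→Q1. Q0=[P3,P4] Q1=[P1,P2] Q2=[]
t=4-6: P3@Q0 runs 2, rem=4, I/O yield, promote→Q0. Q0=[P4,P3] Q1=[P1,P2] Q2=[]
t=6-8: P4@Q0 runs 2, rem=9, quantum used, demote→Q1. Q0=[P3] Q1=[P1,P2,P4] Q2=[]
t=8-10: P3@Q0 runs 2, rem=2, I/O yield, promote→Q0. Q0=[P3] Q1=[P1,P2,P4] Q2=[]
t=10-12: P3@Q0 runs 2, rem=0, completes. Q0=[] Q1=[P1,P2,P4] Q2=[]
t=12-17: P1@Q1 runs 5, rem=8, quantum used, demote→Q2. Q0=[] Q1=[P2,P4] Q2=[P1]
t=17-22: P2@Q1 runs 5, rem=8, quantum used, demote→Q2. Q0=[] Q1=[P4] Q2=[P1,P2]
t=22-27: P4@Q1 runs 5, rem=4, quantum used, demote→Q2. Q0=[] Q1=[] Q2=[P1,P2,P4]
t=27-35: P1@Q2 runs 8, rem=0, completes. Q0=[] Q1=[] Q2=[P2,P4]
t=35-43: P2@Q2 runs 8, rem=0, completes. Q0=[] Q1=[] Q2=[P4]
t=43-47: P4@Q2 runs 4, rem=0, completes. Q0=[] Q1=[] Q2=[]

Answer: P1(0-2) P2(2-4) P3(4-6) P4(6-8) P3(8-10) P3(10-12) P1(12-17) P2(17-22) P4(22-27) P1(27-35) P2(35-43) P4(43-47)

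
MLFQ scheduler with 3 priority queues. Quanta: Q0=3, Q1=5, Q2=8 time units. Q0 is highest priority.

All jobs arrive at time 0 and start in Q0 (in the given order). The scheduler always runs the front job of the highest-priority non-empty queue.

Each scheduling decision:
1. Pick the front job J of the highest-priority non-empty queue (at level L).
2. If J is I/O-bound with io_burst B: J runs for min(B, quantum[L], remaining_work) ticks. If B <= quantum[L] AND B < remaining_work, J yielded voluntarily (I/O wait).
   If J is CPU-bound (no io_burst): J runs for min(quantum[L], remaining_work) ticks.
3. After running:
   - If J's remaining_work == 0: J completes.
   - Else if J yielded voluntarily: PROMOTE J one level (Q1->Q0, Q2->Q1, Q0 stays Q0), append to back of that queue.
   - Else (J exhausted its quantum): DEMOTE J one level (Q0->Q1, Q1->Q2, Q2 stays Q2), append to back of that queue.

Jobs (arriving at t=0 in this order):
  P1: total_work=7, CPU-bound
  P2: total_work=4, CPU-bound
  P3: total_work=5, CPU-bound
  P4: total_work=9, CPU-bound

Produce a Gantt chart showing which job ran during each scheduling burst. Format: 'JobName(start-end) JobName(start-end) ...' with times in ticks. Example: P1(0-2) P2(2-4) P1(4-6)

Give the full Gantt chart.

t=0-3: P1@Q0 runs 3, rem=4, quantum used, demote→Q1. Q0=[P2,P3,P4] Q1=[P1] Q2=[]
t=3-6: P2@Q0 runs 3, rem=1, quantum used, demote→Q1. Q0=[P3,P4] Q1=[P1,P2] Q2=[]
t=6-9: P3@Q0 runs 3, rem=2, quantum used, demote→Q1. Q0=[P4] Q1=[P1,P2,P3] Q2=[]
t=9-12: P4@Q0 runs 3, rem=6, quantum used, demote→Q1. Q0=[] Q1=[P1,P2,P3,P4] Q2=[]
t=12-16: P1@Q1 runs 4, rem=0, completes. Q0=[] Q1=[P2,P3,P4] Q2=[]
t=16-17: P2@Q1 runs 1, rem=0, completes. Q0=[] Q1=[P3,P4] Q2=[]
t=17-19: P3@Q1 runs 2, rem=0, completes. Q0=[] Q1=[P4] Q2=[]
t=19-24: P4@Q1 runs 5, rem=1, quantum used, demote→Q2. Q0=[] Q1=[] Q2=[P4]
t=24-25: P4@Q2 runs 1, rem=0, completes. Q0=[] Q1=[] Q2=[]

Answer: P1(0-3) P2(3-6) P3(6-9) P4(9-12) P1(12-16) P2(16-17) P3(17-19) P4(19-24) P4(24-25)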